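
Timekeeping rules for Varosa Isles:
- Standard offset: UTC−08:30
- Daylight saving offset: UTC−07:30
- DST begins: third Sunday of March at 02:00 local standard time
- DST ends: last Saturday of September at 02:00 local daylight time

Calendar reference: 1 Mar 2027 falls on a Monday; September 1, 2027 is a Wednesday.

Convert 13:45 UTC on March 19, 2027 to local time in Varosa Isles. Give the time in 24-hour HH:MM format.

05:15

1 March 2027 is a Monday, so the first Sunday is March 7 and the third is March 21.
1 September 2027 is a Wednesday, so Saturdays fall on 4, 11, 18, 25; the last is September 25.
At the standard offset (UTC−08:30), 13:45 UTC − 8h30m = 05:15 Varosa Isles standard time.
The standard-time date in Varosa Isles, March 19, 2027, is outside the daylight-saving period (21 March – 25 September), so Varosa Isles is on standard time, UTC−08:30.
13:45 UTC − 8h30m = 05:15 local.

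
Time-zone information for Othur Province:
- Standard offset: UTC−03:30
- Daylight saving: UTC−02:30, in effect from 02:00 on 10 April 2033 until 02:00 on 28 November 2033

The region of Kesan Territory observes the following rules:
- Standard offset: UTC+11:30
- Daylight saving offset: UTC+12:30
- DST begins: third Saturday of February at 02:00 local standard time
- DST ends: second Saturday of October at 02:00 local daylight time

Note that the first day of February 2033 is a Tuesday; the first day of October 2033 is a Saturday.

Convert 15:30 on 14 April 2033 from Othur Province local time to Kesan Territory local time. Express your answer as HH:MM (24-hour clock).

06:30

14 April 2033 lies within the daylight-saving period (10 April – 28 November), so Othur Province is on daylight time, UTC−02:30.
15:30 Othur Province + 2h30m = 18:00 UTC.
1 February 2033 is a Tuesday, so the first Saturday is February 5 and the third is February 19.
1 October 2033 is a Saturday, so the first Saturday is October 1 and the second is October 8.
At the standard offset (UTC+11:30), 18:00 UTC + 11h30m = 05:30 Kesan Territory standard time (rolling into the next day, 15 April 2033).
Daylight saving runs 19 February – 8 October; the standard-time date in Kesan Territory, 15 April 2033, is inside that window, so Kesan Territory is at UTC+12:30.
18:00 UTC + 12h30m = 06:30 Kesan Territory (rolling into the next day, 15 April 2033).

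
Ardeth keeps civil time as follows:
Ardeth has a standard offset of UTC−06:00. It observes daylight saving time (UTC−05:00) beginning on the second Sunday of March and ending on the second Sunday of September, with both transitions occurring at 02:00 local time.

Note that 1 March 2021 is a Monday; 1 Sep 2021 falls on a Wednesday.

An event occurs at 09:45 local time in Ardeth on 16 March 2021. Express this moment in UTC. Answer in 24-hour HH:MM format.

1 March 2021 is a Monday, so the first Sunday is March 7 and the second is March 14.
1 September 2021 is a Wednesday, so the first Sunday is September 5 and the second is September 12.
16 March 2021 falls between 14 March and 12 September, so daylight saving is in effect and Ardeth is at UTC−05:00.
09:45 local + 5h = 14:45 UTC.

14:45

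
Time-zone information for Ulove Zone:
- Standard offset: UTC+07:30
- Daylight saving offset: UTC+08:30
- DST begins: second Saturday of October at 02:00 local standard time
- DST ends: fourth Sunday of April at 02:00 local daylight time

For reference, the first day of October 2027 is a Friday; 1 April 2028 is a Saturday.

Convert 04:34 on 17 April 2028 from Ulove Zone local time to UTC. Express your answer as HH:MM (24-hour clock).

1 October 2027 is a Friday, so the first Saturday is October 2 and the second is October 9.
1 April 2028 is a Saturday, so the first Sunday is April 2 and the fourth is April 23.
17 April 2028 falls between 9 October 2027 and 23 April 2028, so daylight saving is in effect and Ulove Zone is at UTC+08:30.
04:34 local − 8h30m = 20:04 UTC (rolling into the previous day, 16 April 2028).

20:04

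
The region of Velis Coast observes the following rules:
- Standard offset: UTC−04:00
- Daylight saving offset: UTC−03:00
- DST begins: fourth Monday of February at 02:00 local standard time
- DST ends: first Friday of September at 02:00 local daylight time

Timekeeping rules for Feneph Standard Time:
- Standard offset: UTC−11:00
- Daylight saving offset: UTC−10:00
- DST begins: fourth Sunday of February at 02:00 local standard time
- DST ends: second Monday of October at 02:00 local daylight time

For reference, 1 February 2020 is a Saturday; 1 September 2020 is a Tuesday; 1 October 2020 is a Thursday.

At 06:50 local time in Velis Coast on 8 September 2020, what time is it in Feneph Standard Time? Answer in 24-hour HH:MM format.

1 February 2020 is a Saturday, so the first Monday is February 3 and the fourth is February 24.
1 September 2020 is a Tuesday, so the first Friday is September 4.
Daylight saving runs 24 February – 4 September; 8 September 2020 is outside that window, so Velis Coast is on standard time at UTC−04:00.
06:50 Velis Coast + 4h = 10:50 UTC.
1 February 2020 is a Saturday, so the first Sunday is February 2 and the fourth is February 23.
1 October 2020 is a Thursday, so the first Monday is October 5 and the second is October 12.
At the standard offset (UTC−11:00), 10:50 UTC − 11h = 23:50 Feneph Standard Time standard time (rolling into the previous day, 7 September 2020).
The standard-time date in Feneph Standard Time, 7 September 2020, lies within the daylight-saving period (23 February – 12 October), so Feneph Standard Time is on daylight time, UTC−10:00.
10:50 UTC − 10h = 00:50 Feneph Standard Time.

00:50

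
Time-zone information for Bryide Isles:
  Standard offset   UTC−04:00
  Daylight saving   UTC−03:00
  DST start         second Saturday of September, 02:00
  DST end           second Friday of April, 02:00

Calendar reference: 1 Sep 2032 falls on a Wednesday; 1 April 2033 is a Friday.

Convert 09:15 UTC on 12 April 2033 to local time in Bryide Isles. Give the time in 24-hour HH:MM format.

05:15

1 September 2032 is a Wednesday, so the first Saturday is September 4 and the second is September 11.
1 April 2033 is a Friday, so the first Friday is April 1 and the second is April 8.
At the standard offset (UTC−04:00), 09:15 UTC − 4h = 05:15 Bryide Isles standard time.
The standard-time date in Bryide Isles, 12 April 2033, does not fall between 11 September 2032 and 8 April 2033, so daylight saving is not in effect and Bryide Isles is at UTC−04:00.
09:15 UTC − 4h = 05:15 local.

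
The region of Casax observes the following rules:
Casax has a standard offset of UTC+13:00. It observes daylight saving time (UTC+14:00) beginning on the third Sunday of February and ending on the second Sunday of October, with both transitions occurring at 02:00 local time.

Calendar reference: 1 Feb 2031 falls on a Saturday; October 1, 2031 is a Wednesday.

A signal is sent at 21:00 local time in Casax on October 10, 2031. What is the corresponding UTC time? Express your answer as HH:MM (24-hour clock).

07:00

1 February 2031 is a Saturday, so the first Sunday is February 2 and the third is February 16.
1 October 2031 is a Wednesday, so the first Sunday is October 5 and the second is October 12.
October 10, 2031 lies within the daylight-saving period (16 February – 12 October), so Casax is on daylight time, UTC+14:00.
21:00 local − 14h = 07:00 UTC.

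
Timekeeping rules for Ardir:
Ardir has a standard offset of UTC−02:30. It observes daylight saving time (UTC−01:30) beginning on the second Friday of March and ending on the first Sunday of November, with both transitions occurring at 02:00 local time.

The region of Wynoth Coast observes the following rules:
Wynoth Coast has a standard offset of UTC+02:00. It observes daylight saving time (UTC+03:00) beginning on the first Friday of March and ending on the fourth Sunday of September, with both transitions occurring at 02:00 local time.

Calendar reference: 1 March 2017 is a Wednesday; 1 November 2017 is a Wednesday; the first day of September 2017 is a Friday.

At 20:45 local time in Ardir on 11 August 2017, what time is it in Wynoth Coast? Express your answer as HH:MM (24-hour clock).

01:15

1 March 2017 is a Wednesday, so the first Friday is March 3 and the second is March 10.
1 November 2017 is a Wednesday, so the first Sunday is November 5.
11 August 2017 lies within the daylight-saving period (10 March – 5 November), so Ardir is on daylight time, UTC−01:30.
20:45 Ardir + 1h30m = 22:15 UTC.
1 March 2017 is a Wednesday, so the first Friday is March 3.
1 September 2017 is a Friday, so the first Sunday is September 3 and the fourth is September 24.
At the standard offset (UTC+02:00), 22:15 UTC + 2h = 00:15 Wynoth Coast standard time (rolling into the next day, 12 August 2017).
The standard-time date in Wynoth Coast, 12 August 2017, lies within the daylight-saving period (3 March – 24 September), so Wynoth Coast is on daylight time, UTC+03:00.
22:15 UTC + 3h = 01:15 Wynoth Coast (rolling into the next day, 12 August 2017).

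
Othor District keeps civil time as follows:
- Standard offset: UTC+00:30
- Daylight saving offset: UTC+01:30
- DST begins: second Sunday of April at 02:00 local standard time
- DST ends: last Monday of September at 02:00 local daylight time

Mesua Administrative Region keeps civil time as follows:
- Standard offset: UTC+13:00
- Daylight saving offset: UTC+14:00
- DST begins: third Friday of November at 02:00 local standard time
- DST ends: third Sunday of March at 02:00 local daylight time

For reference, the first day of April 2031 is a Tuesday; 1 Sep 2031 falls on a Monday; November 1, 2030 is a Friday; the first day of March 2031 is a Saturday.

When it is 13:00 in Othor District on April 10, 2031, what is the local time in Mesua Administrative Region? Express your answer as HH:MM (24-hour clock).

01:30

1 April 2031 is a Tuesday, so the first Sunday is April 6 and the second is April 13.
1 September 2031 is a Monday, so Mondays fall on 1, 8, 15, 22, 29; the last is September 29.
Daylight saving runs 13 April – 29 September; April 10, 2031 is outside that window, so Othor District is on standard time at UTC+00:30.
13:00 Othor District − 0h30m = 12:30 UTC.
1 November 2030 is a Friday, so the first Friday is November 1 and the third is November 15.
1 March 2031 is a Saturday, so the first Sunday is March 2 and the third is March 16.
At the standard offset (UTC+13:00), 12:30 UTC + 13h = 01:30 Mesua Administrative Region standard time (rolling into the next day, 11 April 2031).
The standard-time date in Mesua Administrative Region, April 11, 2031, is outside the daylight-saving period (15 November 2030 – 16 March 2031), so Mesua Administrative Region is on standard time, UTC+13:00.
12:30 UTC + 13h = 01:30 Mesua Administrative Region (rolling into the next day, 11 April 2031).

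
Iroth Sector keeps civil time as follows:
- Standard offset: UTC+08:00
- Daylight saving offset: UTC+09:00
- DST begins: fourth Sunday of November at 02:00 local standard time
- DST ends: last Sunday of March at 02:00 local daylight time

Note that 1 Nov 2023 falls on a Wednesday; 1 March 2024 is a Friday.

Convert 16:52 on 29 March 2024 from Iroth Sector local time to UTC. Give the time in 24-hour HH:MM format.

1 November 2023 is a Wednesday, so the first Sunday is November 5 and the fourth is November 26.
1 March 2024 is a Friday, so Sundays fall on 3, 10, 17, 24, 31; the last is March 31.
29 March 2024 falls between 26 November 2023 and 31 March 2024, so daylight saving is in effect and Iroth Sector is at UTC+09:00.
16:52 local − 9h = 07:52 UTC.

07:52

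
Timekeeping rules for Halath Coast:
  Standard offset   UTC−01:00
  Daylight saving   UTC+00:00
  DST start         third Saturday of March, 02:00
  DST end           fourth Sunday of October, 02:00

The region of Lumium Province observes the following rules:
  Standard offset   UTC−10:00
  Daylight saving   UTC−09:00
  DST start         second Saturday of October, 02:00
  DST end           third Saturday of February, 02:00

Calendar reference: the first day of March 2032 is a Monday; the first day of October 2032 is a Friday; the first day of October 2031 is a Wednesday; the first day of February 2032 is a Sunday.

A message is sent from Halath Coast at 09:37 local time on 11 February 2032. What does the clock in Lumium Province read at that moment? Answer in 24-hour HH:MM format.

1 March 2032 is a Monday, so the first Saturday is March 6 and the third is March 20.
1 October 2032 is a Friday, so the first Sunday is October 3 and the fourth is October 24.
11 February 2032 does not fall between 20 March and 24 October, so daylight saving is not in effect and Halath Coast is at UTC−01:00.
09:37 Halath Coast + 1h = 10:37 UTC.
1 October 2031 is a Wednesday, so the first Saturday is October 4 and the second is October 11.
1 February 2032 is a Sunday, so the first Saturday is February 7 and the third is February 21.
At the standard offset (UTC−10:00), 10:37 UTC − 10h = 00:37 Lumium Province standard time.
The standard-time date in Lumium Province, 11 February 2032, lies within the daylight-saving period (11 October 2031 – 21 February 2032), so Lumium Province is on daylight time, UTC−09:00.
10:37 UTC − 9h = 01:37 Lumium Province.

01:37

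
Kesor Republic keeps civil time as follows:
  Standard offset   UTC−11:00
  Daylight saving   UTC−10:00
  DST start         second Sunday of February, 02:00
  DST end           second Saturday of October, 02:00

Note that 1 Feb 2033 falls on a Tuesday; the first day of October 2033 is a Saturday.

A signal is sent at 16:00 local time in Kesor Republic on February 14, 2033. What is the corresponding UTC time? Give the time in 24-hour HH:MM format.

1 February 2033 is a Tuesday, so the first Sunday is February 6 and the second is February 13.
1 October 2033 is a Saturday, so the first Saturday is October 1 and the second is October 8.
Daylight saving runs 13 February – 8 October; February 14, 2033 is inside that window, so Kesor Republic is at UTC−10:00.
16:00 local + 10h = 02:00 UTC (rolling into the next day, 15 February 2033).

02:00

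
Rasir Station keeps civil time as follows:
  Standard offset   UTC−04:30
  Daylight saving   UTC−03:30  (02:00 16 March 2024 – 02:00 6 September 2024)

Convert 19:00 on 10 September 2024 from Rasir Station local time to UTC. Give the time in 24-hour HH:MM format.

23:30

Daylight saving runs 16 March – 6 September; 10 September 2024 is outside that window, so Rasir Station is on standard time at UTC−04:30.
19:00 local + 4h30m = 23:30 UTC.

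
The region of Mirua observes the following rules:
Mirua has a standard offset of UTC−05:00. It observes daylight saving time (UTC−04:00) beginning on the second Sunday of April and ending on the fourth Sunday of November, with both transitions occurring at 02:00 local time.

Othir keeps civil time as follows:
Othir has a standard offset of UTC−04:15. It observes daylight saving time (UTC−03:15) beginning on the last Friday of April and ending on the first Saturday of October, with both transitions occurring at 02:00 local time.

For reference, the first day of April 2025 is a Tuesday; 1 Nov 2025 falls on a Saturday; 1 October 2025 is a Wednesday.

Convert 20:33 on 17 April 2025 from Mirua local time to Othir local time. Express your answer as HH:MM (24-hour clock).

20:18

1 April 2025 is a Tuesday, so the first Sunday is April 6 and the second is April 13.
1 November 2025 is a Saturday, so the first Sunday is November 2 and the fourth is November 23.
17 April 2025 falls between 13 April and 23 November, so daylight saving is in effect and Mirua is at UTC−04:00.
20:33 Mirua + 4h = 00:33 UTC (rolling into the next day, 18 April 2025).
1 April 2025 is a Tuesday, so Fridays fall on 4, 11, 18, 25; the last is April 25.
1 October 2025 is a Wednesday, so the first Saturday is October 4.
At the standard offset (UTC−04:15), 00:33 UTC − 4h15m = 20:18 Othir standard time (rolling into the previous day, 17 April 2025).
Daylight saving runs 25 April – 4 October; the standard-time date in Othir, 17 April 2025, is outside that window, so Othir is on standard time at UTC−04:15.
00:33 UTC − 4h15m = 20:18 Othir (rolling into the previous day, 17 April 2025).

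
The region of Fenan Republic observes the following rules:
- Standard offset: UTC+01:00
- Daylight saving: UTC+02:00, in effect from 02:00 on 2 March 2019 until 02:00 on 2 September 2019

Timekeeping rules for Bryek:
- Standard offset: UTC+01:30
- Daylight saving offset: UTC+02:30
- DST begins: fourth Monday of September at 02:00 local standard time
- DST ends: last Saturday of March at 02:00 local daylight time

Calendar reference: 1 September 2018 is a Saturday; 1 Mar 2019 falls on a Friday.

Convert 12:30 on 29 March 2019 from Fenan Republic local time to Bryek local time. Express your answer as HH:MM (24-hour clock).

Daylight saving runs 2 March – 2 September; 29 March 2019 is inside that window, so Fenan Republic is at UTC+02:00.
12:30 Fenan Republic − 2h = 10:30 UTC.
1 September 2018 is a Saturday, so the first Monday is September 3 and the fourth is September 24.
1 March 2019 is a Friday, so Saturdays fall on 2, 9, 16, 23, 30; the last is March 30.
At the standard offset (UTC+01:30), 10:30 UTC + 1h30m = 12:00 Bryek standard time.
Daylight saving runs 24 September 2018 – 30 March 2019; the standard-time date in Bryek, 29 March 2019, is inside that window, so Bryek is at UTC+02:30.
10:30 UTC + 2h30m = 13:00 Bryek.

13:00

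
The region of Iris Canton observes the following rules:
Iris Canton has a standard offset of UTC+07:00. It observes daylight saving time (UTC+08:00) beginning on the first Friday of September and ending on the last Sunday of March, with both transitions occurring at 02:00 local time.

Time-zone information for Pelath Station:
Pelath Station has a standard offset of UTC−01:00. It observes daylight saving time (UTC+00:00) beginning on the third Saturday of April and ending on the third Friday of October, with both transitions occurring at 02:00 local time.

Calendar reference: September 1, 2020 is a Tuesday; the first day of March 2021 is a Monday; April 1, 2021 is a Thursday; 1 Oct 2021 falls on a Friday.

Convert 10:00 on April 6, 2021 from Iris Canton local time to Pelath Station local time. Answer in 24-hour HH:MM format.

02:00

1 September 2020 is a Tuesday, so the first Friday is September 4.
1 March 2021 is a Monday, so Sundays fall on 7, 14, 21, 28; the last is March 28.
Daylight saving runs 4 September 2020 – 28 March 2021; April 6, 2021 is outside that window, so Iris Canton is on standard time at UTC+07:00.
10:00 Iris Canton − 7h = 03:00 UTC.
1 April 2021 is a Thursday, so the first Saturday is April 3 and the third is April 17.
1 October 2021 is a Friday, so the first Friday is October 1 and the third is October 15.
At the standard offset (UTC−01:00), 03:00 UTC − 1h = 02:00 Pelath Station standard time.
The standard-time date in Pelath Station, April 6, 2021, does not fall between 17 April and 15 October, so daylight saving is not in effect and Pelath Station is at UTC−01:00.
03:00 UTC − 1h = 02:00 Pelath Station.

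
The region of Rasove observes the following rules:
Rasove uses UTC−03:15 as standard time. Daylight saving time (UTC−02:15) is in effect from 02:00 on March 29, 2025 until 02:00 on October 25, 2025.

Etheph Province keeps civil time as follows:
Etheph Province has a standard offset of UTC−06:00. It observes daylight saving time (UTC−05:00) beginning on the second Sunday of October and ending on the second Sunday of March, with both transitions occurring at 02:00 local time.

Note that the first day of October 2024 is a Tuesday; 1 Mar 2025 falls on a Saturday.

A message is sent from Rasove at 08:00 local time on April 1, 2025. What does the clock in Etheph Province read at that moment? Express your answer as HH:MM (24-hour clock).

04:15

April 1, 2025 lies within the daylight-saving period (29 March – 25 October), so Rasove is on daylight time, UTC−02:15.
08:00 Rasove + 2h15m = 10:15 UTC.
1 October 2024 is a Tuesday, so the first Sunday is October 6 and the second is October 13.
1 March 2025 is a Saturday, so the first Sunday is March 2 and the second is March 9.
At the standard offset (UTC−06:00), 10:15 UTC − 6h = 04:15 Etheph Province standard time.
Daylight saving runs 13 October 2024 – 9 March 2025; the standard-time date in Etheph Province, April 1, 2025, is outside that window, so Etheph Province is on standard time at UTC−06:00.
10:15 UTC − 6h = 04:15 Etheph Province.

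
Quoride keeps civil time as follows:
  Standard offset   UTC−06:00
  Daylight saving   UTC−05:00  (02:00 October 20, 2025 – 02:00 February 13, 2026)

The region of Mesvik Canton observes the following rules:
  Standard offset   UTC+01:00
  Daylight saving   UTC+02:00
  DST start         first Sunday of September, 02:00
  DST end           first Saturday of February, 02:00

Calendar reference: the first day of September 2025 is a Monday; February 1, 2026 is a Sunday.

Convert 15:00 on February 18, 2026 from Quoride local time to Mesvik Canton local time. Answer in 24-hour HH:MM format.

Daylight saving runs 20 October 2025 – 13 February 2026; February 18, 2026 is outside that window, so Quoride is on standard time at UTC−06:00.
15:00 Quoride + 6h = 21:00 UTC.
1 September 2025 is a Monday, so the first Sunday is September 7.
1 February 2026 is a Sunday, so the first Saturday is February 7.
At the standard offset (UTC+01:00), 21:00 UTC + 1h = 22:00 Mesvik Canton standard time.
Daylight saving runs 7 September 2025 – 7 February 2026; the standard-time date in Mesvik Canton, February 18, 2026, is outside that window, so Mesvik Canton is on standard time at UTC+01:00.
21:00 UTC + 1h = 22:00 Mesvik Canton.

22:00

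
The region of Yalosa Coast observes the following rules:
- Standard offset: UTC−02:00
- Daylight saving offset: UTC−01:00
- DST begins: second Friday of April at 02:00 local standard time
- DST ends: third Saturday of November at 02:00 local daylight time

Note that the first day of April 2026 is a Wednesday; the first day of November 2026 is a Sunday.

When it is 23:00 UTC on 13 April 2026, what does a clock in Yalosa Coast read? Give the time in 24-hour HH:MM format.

22:00

1 April 2026 is a Wednesday, so the first Friday is April 3 and the second is April 10.
1 November 2026 is a Sunday, so the first Saturday is November 7 and the third is November 21.
At the standard offset (UTC−02:00), 23:00 UTC − 2h = 21:00 Yalosa Coast standard time.
The standard-time date in Yalosa Coast, 13 April 2026, falls between 10 April and 21 November, so daylight saving is in effect and Yalosa Coast is at UTC−01:00.
23:00 UTC − 1h = 22:00 local.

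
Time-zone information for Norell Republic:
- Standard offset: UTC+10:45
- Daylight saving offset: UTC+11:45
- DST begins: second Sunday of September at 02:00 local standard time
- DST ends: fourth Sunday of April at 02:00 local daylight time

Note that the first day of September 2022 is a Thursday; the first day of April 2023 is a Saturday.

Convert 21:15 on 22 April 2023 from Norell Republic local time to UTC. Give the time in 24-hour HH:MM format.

09:30

1 September 2022 is a Thursday, so the first Sunday is September 4 and the second is September 11.
1 April 2023 is a Saturday, so the first Sunday is April 2 and the fourth is April 23.
22 April 2023 falls between 11 September 2022 and 23 April 2023, so daylight saving is in effect and Norell Republic is at UTC+11:45.
21:15 local − 11h45m = 09:30 UTC.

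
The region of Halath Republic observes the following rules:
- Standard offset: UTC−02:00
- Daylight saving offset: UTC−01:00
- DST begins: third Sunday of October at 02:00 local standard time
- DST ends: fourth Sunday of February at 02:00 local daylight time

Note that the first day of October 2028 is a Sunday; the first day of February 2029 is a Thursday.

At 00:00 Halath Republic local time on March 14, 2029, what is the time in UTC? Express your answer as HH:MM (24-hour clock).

02:00

1 October 2028 is a Sunday, so the first Sunday is October 1 and the third is October 15.
1 February 2029 is a Thursday, so the first Sunday is February 4 and the fourth is February 25.
March 14, 2029 does not fall between 15 October 2028 and 25 February 2029, so daylight saving is not in effect and Halath Republic is at UTC−02:00.
00:00 local + 2h = 02:00 UTC.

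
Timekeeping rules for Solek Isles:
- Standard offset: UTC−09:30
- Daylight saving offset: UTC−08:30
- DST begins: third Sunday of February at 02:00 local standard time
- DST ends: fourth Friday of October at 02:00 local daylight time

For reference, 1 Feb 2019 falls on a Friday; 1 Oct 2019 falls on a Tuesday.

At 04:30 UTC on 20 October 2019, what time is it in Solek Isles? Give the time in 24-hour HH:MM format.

1 February 2019 is a Friday, so the first Sunday is February 3 and the third is February 17.
1 October 2019 is a Tuesday, so the first Friday is October 4 and the fourth is October 25.
At the standard offset (UTC−09:30), 04:30 UTC − 9h30m = 19:00 Solek Isles standard time (rolling into the previous day, 19 October 2019).
The standard-time date in Solek Isles, 19 October 2019, lies within the daylight-saving period (17 February – 25 October), so Solek Isles is on daylight time, UTC−08:30.
04:30 UTC − 8h30m = 20:00 local (rolling into the previous day, 19 October 2019).

20:00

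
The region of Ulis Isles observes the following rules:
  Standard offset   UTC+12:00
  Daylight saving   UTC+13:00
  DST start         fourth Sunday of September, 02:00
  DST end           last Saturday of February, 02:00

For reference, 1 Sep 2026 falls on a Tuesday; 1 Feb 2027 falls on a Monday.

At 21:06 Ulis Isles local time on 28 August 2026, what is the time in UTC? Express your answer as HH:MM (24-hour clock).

09:06

1 September 2026 is a Tuesday, so the first Sunday is September 6 and the fourth is September 27.
1 February 2027 is a Monday, so Saturdays fall on 6, 13, 20, 27; the last is February 27.
28 August 2026 does not fall between 27 September 2026 and 27 February 2027, so daylight saving is not in effect and Ulis Isles is at UTC+12:00.
21:06 local − 12h = 09:06 UTC.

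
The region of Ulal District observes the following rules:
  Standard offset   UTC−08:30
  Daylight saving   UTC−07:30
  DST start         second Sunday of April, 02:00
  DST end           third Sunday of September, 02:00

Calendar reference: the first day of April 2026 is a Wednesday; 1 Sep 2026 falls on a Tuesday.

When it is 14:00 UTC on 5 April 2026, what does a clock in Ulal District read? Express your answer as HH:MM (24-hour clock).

1 April 2026 is a Wednesday, so the first Sunday is April 5 and the second is April 12.
1 September 2026 is a Tuesday, so the first Sunday is September 6 and the third is September 20.
At the standard offset (UTC−08:30), 14:00 UTC − 8h30m = 05:30 Ulal District standard time.
The standard-time date in Ulal District, 5 April 2026, is outside the daylight-saving period (12 April – 20 September), so Ulal District is on standard time, UTC−08:30.
14:00 UTC − 8h30m = 05:30 local.

05:30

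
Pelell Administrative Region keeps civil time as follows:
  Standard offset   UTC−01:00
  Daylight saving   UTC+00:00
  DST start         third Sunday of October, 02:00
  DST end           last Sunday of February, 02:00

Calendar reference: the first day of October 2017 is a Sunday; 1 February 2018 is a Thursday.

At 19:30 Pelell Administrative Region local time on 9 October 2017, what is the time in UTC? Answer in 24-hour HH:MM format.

20:30

1 October 2017 is a Sunday, so the first Sunday is October 1 and the third is October 15.
1 February 2018 is a Thursday, so Sundays fall on 4, 11, 18, 25; the last is February 25.
9 October 2017 is outside the daylight-saving period (15 October 2017 – 25 February 2018), so Pelell Administrative Region is on standard time, UTC−01:00.
19:30 local + 1h = 20:30 UTC.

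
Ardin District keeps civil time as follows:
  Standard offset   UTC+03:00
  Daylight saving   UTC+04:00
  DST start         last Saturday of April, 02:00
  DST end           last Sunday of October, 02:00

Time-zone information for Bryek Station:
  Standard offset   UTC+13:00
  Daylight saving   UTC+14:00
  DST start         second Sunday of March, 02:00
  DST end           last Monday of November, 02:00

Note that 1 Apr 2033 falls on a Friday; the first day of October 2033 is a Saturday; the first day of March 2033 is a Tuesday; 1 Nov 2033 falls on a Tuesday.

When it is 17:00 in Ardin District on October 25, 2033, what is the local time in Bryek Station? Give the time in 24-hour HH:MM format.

1 April 2033 is a Friday, so Saturdays fall on 2, 9, 16, 23, 30; the last is April 30.
1 October 2033 is a Saturday, so Sundays fall on 2, 9, 16, 23, 30; the last is October 30.
Daylight saving runs 30 April – 30 October; October 25, 2033 is inside that window, so Ardin District is at UTC+04:00.
17:00 Ardin District − 4h = 13:00 UTC.
1 March 2033 is a Tuesday, so the first Sunday is March 6 and the second is March 13.
1 November 2033 is a Tuesday, so Mondays fall on 7, 14, 21, 28; the last is November 28.
At the standard offset (UTC+13:00), 13:00 UTC + 13h = 02:00 Bryek Station standard time (rolling into the next day, 26 October 2033).
Daylight saving runs 13 March – 28 November; the standard-time date in Bryek Station, October 26, 2033, is inside that window, so Bryek Station is at UTC+14:00.
13:00 UTC + 14h = 03:00 Bryek Station (rolling into the next day, 26 October 2033).

03:00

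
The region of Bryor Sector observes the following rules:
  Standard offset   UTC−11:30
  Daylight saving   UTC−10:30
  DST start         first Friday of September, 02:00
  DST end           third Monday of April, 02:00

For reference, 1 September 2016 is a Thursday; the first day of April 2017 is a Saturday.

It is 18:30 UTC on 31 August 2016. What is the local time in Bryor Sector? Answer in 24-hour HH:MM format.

07:00

1 September 2016 is a Thursday, so the first Friday is September 2.
1 April 2017 is a Saturday, so the first Monday is April 3 and the third is April 17.
At the standard offset (UTC−11:30), 18:30 UTC − 11h30m = 07:00 Bryor Sector standard time.
Daylight saving runs 2 September 2016 – 17 April 2017; the standard-time date in Bryor Sector, 31 August 2016, is outside that window, so Bryor Sector is on standard time at UTC−11:30.
18:30 UTC − 11h30m = 07:00 local.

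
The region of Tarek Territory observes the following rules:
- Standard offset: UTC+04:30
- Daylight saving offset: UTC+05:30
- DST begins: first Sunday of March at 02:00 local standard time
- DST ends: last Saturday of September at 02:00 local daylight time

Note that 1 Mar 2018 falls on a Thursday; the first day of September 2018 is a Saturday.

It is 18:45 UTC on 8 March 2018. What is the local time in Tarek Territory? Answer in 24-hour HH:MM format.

1 March 2018 is a Thursday, so the first Sunday is March 4.
1 September 2018 is a Saturday, so Saturdays fall on 1, 8, 15, 22, 29; the last is September 29.
At the standard offset (UTC+04:30), 18:45 UTC + 4h30m = 23:15 Tarek Territory standard time.
The standard-time date in Tarek Territory, 8 March 2018, falls between 4 March and 29 September, so daylight saving is in effect and Tarek Territory is at UTC+05:30.
18:45 UTC + 5h30m = 00:15 local (rolling into the next day, 9 March 2018).

00:15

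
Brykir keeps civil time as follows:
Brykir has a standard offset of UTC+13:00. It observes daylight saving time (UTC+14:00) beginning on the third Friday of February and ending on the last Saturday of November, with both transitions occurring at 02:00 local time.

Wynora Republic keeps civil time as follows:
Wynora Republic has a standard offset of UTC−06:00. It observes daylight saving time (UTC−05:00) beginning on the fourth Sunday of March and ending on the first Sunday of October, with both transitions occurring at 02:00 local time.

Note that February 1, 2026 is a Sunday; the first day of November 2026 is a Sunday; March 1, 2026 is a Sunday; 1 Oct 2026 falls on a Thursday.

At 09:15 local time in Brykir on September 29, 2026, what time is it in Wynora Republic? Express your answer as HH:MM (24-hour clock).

14:15

1 February 2026 is a Sunday, so the first Friday is February 6 and the third is February 20.
1 November 2026 is a Sunday, so Saturdays fall on 7, 14, 21, 28; the last is November 28.
Daylight saving runs 20 February – 28 November; September 29, 2026 is inside that window, so Brykir is at UTC+14:00.
09:15 Brykir − 14h = 19:15 UTC (rolling into the previous day, 28 September 2026).
1 March 2026 is a Sunday, so the first Sunday is March 1 and the fourth is March 22.
1 October 2026 is a Thursday, so the first Sunday is October 4.
At the standard offset (UTC−06:00), 19:15 UTC − 6h = 13:15 Wynora Republic standard time.
The standard-time date in Wynora Republic, September 28, 2026, lies within the daylight-saving period (22 March – 4 October), so Wynora Republic is on daylight time, UTC−05:00.
19:15 UTC − 5h = 14:15 Wynora Republic.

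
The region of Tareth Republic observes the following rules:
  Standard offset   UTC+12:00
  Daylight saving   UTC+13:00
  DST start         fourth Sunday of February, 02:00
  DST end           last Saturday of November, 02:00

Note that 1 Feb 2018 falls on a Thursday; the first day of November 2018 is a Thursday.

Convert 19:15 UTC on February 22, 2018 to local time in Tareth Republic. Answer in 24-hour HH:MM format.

1 February 2018 is a Thursday, so the first Sunday is February 4 and the fourth is February 25.
1 November 2018 is a Thursday, so Saturdays fall on 3, 10, 17, 24; the last is November 24.
At the standard offset (UTC+12:00), 19:15 UTC + 12h = 07:15 Tareth Republic standard time (rolling into the next day, 23 February 2018).
The standard-time date in Tareth Republic, February 23, 2018, is outside the daylight-saving period (25 February – 24 November), so Tareth Republic is on standard time, UTC+12:00.
19:15 UTC + 12h = 07:15 local (rolling into the next day, 23 February 2018).

07:15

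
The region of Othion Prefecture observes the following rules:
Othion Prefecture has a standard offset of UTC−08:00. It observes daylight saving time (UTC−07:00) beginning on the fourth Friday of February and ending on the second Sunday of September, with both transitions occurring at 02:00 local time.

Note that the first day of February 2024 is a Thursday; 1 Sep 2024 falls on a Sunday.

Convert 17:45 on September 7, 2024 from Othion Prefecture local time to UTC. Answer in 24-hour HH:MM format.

00:45

1 February 2024 is a Thursday, so the first Friday is February 2 and the fourth is February 23.
1 September 2024 is a Sunday, so the first Sunday is September 1 and the second is September 8.
Daylight saving runs 23 February – 8 September; September 7, 2024 is inside that window, so Othion Prefecture is at UTC−07:00.
17:45 local + 7h = 00:45 UTC (rolling into the next day, 8 September 2024).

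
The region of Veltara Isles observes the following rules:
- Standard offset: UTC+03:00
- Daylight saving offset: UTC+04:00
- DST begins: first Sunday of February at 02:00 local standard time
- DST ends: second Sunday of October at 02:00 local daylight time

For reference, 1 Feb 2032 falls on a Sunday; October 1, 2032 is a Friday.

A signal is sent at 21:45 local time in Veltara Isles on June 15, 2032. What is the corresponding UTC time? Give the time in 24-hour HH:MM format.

17:45

1 February 2032 is a Sunday, so the first Sunday is February 1.
1 October 2032 is a Friday, so the first Sunday is October 3 and the second is October 10.
June 15, 2032 falls between 1 February and 10 October, so daylight saving is in effect and Veltara Isles is at UTC+04:00.
21:45 local − 4h = 17:45 UTC.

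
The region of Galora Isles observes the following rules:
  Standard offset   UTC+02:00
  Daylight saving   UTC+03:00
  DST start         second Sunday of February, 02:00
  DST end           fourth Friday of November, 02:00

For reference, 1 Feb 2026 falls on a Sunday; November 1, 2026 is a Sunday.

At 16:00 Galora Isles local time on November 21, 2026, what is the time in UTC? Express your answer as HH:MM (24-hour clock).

1 February 2026 is a Sunday, so the first Sunday is February 1 and the second is February 8.
1 November 2026 is a Sunday, so the first Friday is November 6 and the fourth is November 27.
Daylight saving runs 8 February – 27 November; November 21, 2026 is inside that window, so Galora Isles is at UTC+03:00.
16:00 local − 3h = 13:00 UTC.

13:00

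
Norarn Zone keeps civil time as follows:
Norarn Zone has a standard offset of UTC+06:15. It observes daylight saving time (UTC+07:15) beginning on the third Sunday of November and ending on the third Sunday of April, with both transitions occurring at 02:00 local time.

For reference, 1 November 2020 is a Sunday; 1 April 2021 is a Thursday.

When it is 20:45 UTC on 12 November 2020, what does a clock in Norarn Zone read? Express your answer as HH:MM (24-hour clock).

03:00

1 November 2020 is a Sunday, so the first Sunday is November 1 and the third is November 15.
1 April 2021 is a Thursday, so the first Sunday is April 4 and the third is April 18.
At the standard offset (UTC+06:15), 20:45 UTC + 6h15m = 03:00 Norarn Zone standard time (rolling into the next day, 13 November 2020).
The standard-time date in Norarn Zone, 13 November 2020, does not fall between 15 November 2020 and 18 April 2021, so daylight saving is not in effect and Norarn Zone is at UTC+06:15.
20:45 UTC + 6h15m = 03:00 local (rolling into the next day, 13 November 2020).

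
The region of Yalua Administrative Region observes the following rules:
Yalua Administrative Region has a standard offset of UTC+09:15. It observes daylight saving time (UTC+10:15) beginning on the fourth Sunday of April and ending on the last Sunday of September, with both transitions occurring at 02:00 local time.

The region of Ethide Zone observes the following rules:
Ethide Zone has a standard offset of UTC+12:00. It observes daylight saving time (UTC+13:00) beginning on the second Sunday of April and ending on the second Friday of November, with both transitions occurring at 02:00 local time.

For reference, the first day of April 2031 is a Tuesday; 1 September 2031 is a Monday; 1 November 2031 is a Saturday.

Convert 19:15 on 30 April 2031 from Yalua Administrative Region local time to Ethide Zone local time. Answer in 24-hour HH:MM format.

1 April 2031 is a Tuesday, so the first Sunday is April 6 and the fourth is April 27.
1 September 2031 is a Monday, so Sundays fall on 7, 14, 21, 28; the last is September 28.
30 April 2031 lies within the daylight-saving period (27 April – 28 September), so Yalua Administrative Region is on daylight time, UTC+10:15.
19:15 Yalua Administrative Region − 10h15m = 09:00 UTC.
1 April 2031 is a Tuesday, so the first Sunday is April 6 and the second is April 13.
1 November 2031 is a Saturday, so the first Friday is November 7 and the second is November 14.
At the standard offset (UTC+12:00), 09:00 UTC + 12h = 21:00 Ethide Zone standard time.
The standard-time date in Ethide Zone, 30 April 2031, lies within the daylight-saving period (13 April – 14 November), so Ethide Zone is on daylight time, UTC+13:00.
09:00 UTC + 13h = 22:00 Ethide Zone.

22:00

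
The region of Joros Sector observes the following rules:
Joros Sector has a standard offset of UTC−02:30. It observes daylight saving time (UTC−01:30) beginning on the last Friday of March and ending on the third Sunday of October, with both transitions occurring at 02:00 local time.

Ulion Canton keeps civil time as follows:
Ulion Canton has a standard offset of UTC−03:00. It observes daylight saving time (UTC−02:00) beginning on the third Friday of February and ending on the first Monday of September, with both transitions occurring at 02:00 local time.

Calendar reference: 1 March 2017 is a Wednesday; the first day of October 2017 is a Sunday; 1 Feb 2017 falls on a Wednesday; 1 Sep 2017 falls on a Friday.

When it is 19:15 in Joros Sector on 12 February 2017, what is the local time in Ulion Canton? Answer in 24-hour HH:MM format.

1 March 2017 is a Wednesday, so Fridays fall on 3, 10, 17, 24, 31; the last is March 31.
1 October 2017 is a Sunday, so the first Sunday is October 1 and the third is October 15.
Daylight saving runs 31 March – 15 October; 12 February 2017 is outside that window, so Joros Sector is on standard time at UTC−02:30.
19:15 Joros Sector + 2h30m = 21:45 UTC.
1 February 2017 is a Wednesday, so the first Friday is February 3 and the third is February 17.
1 September 2017 is a Friday, so the first Monday is September 4.
At the standard offset (UTC−03:00), 21:45 UTC − 3h = 18:45 Ulion Canton standard time.
Daylight saving runs 17 February – 4 September; the standard-time date in Ulion Canton, 12 February 2017, is outside that window, so Ulion Canton is on standard time at UTC−03:00.
21:45 UTC − 3h = 18:45 Ulion Canton.

18:45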